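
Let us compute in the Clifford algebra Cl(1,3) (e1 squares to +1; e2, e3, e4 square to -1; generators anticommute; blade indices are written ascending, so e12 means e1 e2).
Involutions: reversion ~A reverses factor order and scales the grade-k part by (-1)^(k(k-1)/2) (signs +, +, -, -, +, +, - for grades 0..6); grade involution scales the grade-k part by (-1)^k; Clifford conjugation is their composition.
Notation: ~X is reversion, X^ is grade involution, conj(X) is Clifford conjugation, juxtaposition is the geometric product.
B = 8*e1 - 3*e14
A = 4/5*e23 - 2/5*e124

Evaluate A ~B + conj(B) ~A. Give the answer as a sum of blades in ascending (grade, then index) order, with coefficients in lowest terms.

first term: 6/5*e2 - 16/5*e24 + 32/5*e123 + 12/5*e1234
second term: -6/5*e2 - 16/5*e24 + 32/5*e123 - 12/5*e1234
Answer: -32/5*e24 + 64/5*e123


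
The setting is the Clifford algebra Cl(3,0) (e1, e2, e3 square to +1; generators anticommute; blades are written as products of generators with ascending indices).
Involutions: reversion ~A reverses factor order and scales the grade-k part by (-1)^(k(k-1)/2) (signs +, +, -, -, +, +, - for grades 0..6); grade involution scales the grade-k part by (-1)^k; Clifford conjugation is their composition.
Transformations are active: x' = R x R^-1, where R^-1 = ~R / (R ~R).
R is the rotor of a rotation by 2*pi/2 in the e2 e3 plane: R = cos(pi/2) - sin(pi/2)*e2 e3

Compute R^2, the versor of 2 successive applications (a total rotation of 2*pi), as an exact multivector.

Because a rotor carries half the rotation angle, composing 2 copies of this e2 e3-plane rotor multiplies the phase: 2*(pi/2) = pi, hence R^2 = cos(pi) - sin(pi)*e2 e3.
cos(pi) = -1 and sin(pi) = 0, so R^2 = -1. The total rotation 2*pi is 1 full turn, so every vector returns to itself, yet the rotor is -1, on the OTHER sheet of the double cover (an odd number of 2*pi turns).
Answer: -1


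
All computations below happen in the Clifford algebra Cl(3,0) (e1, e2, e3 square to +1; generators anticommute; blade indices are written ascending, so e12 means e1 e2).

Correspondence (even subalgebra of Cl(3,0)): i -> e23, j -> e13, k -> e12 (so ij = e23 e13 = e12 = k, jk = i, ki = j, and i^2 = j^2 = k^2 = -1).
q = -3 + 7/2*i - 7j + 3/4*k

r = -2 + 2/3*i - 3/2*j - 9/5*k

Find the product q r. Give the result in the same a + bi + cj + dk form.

In blades: q = -3 + 3/4*e12 - 7*e13 + 7/2*e23, r = -2 - 9/5*e12 - 3/2*e13 + 2/3*e23.
Distribute q over r term by term (generator squares from the signature, products reordered to ascending indices): (-3)*r = 6 + 27/5*e12 + 9/2*e13 - 2*e23; (3/4*e12)*r = 27/20 - 3/2*e12 + 1/2*e13 + 9/8*e23; (-7*e13)*r = -21/2 + 14/3*e12 + 14*e13 + 63/5*e23; (7/2*e23)*r = -7/3 - 21/4*e12 + 63/10*e13 - 7*e23.
Sum: -329/60 + 199/60*e12 + 253/10*e13 + 189/40*e23; translating back through the correspondence:
Answer: -329/60 + 189/40*i + 253/10*j + 199/60*k


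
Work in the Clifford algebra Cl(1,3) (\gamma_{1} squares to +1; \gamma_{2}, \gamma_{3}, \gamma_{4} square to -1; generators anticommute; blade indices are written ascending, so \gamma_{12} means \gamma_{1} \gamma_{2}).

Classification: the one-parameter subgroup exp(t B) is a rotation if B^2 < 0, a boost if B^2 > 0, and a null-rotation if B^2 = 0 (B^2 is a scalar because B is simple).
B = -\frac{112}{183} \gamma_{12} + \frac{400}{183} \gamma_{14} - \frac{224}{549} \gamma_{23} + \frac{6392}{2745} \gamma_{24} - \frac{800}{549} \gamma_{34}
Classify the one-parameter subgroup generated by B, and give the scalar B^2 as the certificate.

B^2 term by term: the squares give (-\frac{112}{183})^2*(\gamma_{12})^2 + (\frac{400}{183})^2*(\gamma_{14})^2 + (-\frac{224}{549})^2*(\gamma_{23})^2 + (\frac{6392}{2745})^2*(\gamma_{24})^2 + (-\frac{800}{549})^2*(\gamma_{34})^2 = \frac{12544}{33489}*(+1) + \frac{160000}{33489}*(+1) + \frac{50176}{301401}*(-1) + \frac{40857664}{7535025}*(-1) + \frac{640000}{301401}*(-1) = -\frac{64}{25} (each basis 2-blade squares to minus the product of its generators' squares); cross terms between blades sharing an index anticommute and cancel; the commuting (index-disjoint) pairs give grade-4 terms 2*c*c'*(blade product), which cancel blade by blade — \gamma_{1234}: \frac{179200}{100467} - \frac{179200}{100467} = 0 — confirming B is simple. So B^2 = -\frac{64}{25}.
Answer: rotation, certificate B^2 = -\frac{64}{25}. The class reads off the invariant scalar -\frac{64}{25} directly.


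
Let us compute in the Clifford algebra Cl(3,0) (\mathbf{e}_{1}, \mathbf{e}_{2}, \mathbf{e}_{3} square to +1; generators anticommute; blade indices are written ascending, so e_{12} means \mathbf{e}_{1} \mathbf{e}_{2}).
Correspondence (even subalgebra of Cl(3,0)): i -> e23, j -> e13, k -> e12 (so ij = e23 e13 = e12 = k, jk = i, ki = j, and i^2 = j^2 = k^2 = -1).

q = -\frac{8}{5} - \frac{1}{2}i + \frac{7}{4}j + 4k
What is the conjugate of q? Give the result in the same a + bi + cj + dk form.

In blades: q = -\frac{8}{5} + 4 e_{12} + \frac{7}{4} e_{13} - \frac{1}{2} e_{23}.
Quaternion conjugation is reversion on the even subalgebra: the scalar is fixed and every grade-2 blade flips sign, giving -\frac{8}{5} - 4 e_{12} - \frac{7}{4} e_{13} + \frac{1}{2} e_{23}; translating back:
Answer: -\frac{8}{5} + \frac{1}{2}i - \frac{7}{4}j - 4k


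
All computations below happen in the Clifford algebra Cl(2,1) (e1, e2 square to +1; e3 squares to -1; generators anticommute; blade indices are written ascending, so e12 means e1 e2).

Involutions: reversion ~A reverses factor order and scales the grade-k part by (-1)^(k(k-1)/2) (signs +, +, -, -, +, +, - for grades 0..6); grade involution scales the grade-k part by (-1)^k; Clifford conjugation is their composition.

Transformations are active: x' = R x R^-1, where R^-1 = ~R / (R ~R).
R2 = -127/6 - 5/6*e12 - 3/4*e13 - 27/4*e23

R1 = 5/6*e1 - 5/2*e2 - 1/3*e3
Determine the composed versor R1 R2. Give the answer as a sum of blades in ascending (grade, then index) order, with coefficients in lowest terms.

Distribute over the terms of R1 (each basis-blade product reordered to ascending indices, repeated generators contracted through their squares):
(5/6*e1) R2 = -635/36*e1 - 25/36*e2 - 5/8*e3 - 45/8*e123
(-5/2*e2) R2 = -25/12*e1 + 635/12*e2 + 135/8*e3 - 15/8*e123
(-1/3*e3) R2 = 1/4*e1 + 9/4*e2 + 127/18*e3 + 5/18*e123
Summing the partial products and collecting blades:
Answer: -701/36*e1 + 1961/36*e2 + 839/36*e3 - 65/9*e123


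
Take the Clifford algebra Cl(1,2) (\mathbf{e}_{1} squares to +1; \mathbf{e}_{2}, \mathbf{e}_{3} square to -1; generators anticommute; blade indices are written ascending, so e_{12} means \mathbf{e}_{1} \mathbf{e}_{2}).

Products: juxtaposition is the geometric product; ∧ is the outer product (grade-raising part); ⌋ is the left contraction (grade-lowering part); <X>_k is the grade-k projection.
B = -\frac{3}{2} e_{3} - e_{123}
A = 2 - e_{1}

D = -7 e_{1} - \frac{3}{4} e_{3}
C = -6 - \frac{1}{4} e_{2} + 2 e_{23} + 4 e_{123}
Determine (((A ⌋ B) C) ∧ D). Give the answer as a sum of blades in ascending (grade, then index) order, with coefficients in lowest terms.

step 1: -3 e_{3} + e_{23} - 2 e_{123}
step 2: 6 - 6 e_{2} + \frac{71}{4} e_{3} + 12 e_{12} + \frac{1}{2} e_{13} - \frac{27}{4} e_{23} + 12 e_{123}
step 3: -42 e_{1} - \frac{9}{2} e_{3} - 42 e_{12} + \frac{497}{4} e_{13} + \frac{9}{2} e_{23} + \frac{153}{4} e_{123}
Answer: -42 e_{1} - \frac{9}{2} e_{3} - 42 e_{12} + \frac{497}{4} e_{13} + \frac{9}{2} e_{23} + \frac{153}{4} e_{123}


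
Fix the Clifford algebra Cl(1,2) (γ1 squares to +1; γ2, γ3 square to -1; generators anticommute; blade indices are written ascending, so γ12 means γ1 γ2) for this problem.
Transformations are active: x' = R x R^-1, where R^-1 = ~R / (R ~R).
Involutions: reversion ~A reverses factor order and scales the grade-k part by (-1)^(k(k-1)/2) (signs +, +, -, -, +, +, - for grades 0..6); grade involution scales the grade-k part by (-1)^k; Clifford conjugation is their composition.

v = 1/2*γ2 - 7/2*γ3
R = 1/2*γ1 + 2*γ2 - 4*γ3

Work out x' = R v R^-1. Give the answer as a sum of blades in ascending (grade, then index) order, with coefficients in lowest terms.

~R = 1/2*γ1 + 2*γ2 - 4*γ3, and R ~R = -79/4, so R^-1 = ~R / (-79/4).
R v = -15 + 1/4*γ12 - 7/4*γ13 - 5*γ23
Answer: 60/79*γ1 + 401/158*γ2 - 407/158*γ3


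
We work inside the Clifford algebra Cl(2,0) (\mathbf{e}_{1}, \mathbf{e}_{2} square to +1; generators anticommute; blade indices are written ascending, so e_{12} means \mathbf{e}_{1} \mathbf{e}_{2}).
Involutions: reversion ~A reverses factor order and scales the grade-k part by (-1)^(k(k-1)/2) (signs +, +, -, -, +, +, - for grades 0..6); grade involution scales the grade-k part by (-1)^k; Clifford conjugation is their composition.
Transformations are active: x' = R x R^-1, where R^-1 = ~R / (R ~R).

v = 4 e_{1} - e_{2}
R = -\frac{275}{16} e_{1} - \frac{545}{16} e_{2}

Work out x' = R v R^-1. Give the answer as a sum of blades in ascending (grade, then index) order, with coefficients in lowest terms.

~R = -\frac{275}{16} e_{1} - \frac{545}{16} e_{2}, and R ~R = \frac{186325}{128}, so R^-1 = ~R / (\frac{186325}{128}).
R v = -\frac{555}{16} + \frac{2455}{16} e_{12}
Answer: -\frac{23707}{7453} e_{1} + \frac{19552}{7453} e_{2}


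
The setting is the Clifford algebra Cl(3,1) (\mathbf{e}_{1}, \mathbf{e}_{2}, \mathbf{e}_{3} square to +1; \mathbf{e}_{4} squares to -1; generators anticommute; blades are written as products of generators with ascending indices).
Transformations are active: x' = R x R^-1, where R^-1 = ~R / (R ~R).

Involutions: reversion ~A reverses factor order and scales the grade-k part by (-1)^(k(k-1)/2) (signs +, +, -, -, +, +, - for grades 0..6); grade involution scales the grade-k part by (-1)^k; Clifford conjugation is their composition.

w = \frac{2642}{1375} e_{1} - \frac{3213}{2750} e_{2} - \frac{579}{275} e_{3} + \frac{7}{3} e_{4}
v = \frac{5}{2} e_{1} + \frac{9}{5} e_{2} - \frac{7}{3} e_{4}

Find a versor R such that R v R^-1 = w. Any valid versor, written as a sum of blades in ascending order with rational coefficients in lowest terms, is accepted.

Since q(v) = q(w) = \frac{3641}{900}, the sum R = v + w = \frac{12159}{2750} e_{1} + \frac{1737}{2750} e_{2} - \frac{579}{275} e_{3} does the job whenever invertible.
Answer: \frac{12159}{2750} e_{1} + \frac{1737}{2750} e_{2} - \frac{579}{275} e_{3}


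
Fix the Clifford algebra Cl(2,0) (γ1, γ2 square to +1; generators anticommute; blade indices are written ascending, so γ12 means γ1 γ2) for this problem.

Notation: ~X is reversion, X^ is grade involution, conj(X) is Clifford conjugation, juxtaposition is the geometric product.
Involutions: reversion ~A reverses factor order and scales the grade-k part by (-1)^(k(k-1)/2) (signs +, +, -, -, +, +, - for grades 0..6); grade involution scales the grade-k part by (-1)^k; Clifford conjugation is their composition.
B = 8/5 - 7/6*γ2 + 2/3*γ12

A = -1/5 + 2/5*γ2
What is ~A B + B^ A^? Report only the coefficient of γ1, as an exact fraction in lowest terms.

first term: -59/75 - 4/15*γ1 + 131/150*γ2 - 2/15*γ12
second term: -59/75 - 4/15*γ1 - 131/150*γ2 - 2/15*γ12
Answer: -8/15


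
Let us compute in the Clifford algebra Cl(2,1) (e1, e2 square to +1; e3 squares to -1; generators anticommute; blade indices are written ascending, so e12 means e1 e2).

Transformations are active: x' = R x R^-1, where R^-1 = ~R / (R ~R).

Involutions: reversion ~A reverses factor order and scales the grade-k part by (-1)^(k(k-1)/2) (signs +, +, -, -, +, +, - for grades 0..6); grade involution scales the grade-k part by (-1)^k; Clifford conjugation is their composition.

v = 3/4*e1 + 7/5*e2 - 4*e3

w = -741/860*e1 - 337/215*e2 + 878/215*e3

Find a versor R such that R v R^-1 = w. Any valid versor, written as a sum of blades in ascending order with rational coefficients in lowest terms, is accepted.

Reasoning: v^2 = w^2 = -5391/400 since conjugation preserves the quadratic form; R = v + w = -24/215*e1 - 36/215*e2 + 18/215*e3 is then valid when invertible, keeping its own part and reversing (v - w)/2.
Answer: -24/215*e1 - 36/215*e2 + 18/215*e3


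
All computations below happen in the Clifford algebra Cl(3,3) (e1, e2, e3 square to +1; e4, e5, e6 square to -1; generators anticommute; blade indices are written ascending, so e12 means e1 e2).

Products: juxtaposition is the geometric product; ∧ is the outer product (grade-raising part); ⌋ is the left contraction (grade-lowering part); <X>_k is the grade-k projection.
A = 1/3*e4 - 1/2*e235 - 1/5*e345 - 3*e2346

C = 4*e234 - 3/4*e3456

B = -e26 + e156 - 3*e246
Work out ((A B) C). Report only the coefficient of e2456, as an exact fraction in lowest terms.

step 1: 9*e3 - e26 + 3*e34 + 1/3*e246 + 1/2*e356 - 1/2*e1236 - 1/5*e1346 - 1/3*e1456 - 3/5*e2356 - 3/2*e3456 - 3*e12345 - 1/5*e23456
step 2: -9/8 + 237/20*e2 + 3/8*e4 - 1/4*e13 + 243/20*e15 - 729/20*e24 + 4/3*e36 - 61/20*e56 - 29/20*e126 - 2*e146 - 1/4*e235 - 6*e256 + 4*e346 - 87/20*e456 + 3/8*e1245 + 3/4*e2345 - 2*e2456 + 4/3*e12356
Answer: -2


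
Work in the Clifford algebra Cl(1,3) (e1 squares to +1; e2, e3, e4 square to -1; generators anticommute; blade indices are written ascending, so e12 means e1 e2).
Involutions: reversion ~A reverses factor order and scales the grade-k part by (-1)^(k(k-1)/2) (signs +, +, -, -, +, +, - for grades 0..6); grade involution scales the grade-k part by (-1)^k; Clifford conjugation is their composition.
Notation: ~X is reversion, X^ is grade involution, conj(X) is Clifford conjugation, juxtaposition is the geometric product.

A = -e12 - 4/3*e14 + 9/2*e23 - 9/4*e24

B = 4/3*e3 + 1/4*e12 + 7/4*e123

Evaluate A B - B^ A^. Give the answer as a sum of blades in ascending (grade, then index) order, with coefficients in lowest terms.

first term: -1/4 - 63/8*e1 - 6*e2 - 7/4*e3 + 9/8*e13 - 9/16*e14 - 1/3*e24 - 4/3*e123 + 823/144*e134 + 16/3*e234
second term: -1/4 + 63/8*e1 - 6*e2 + 7/4*e3 - 9/8*e13 + 9/16*e14 + 1/3*e24 + 4/3*e123 + 311/144*e134 - 2/3*e234
Answer: -63/4*e1 - 7/2*e3 + 9/4*e13 - 9/8*e14 - 2/3*e24 - 8/3*e123 + 32/9*e134 + 6*e234


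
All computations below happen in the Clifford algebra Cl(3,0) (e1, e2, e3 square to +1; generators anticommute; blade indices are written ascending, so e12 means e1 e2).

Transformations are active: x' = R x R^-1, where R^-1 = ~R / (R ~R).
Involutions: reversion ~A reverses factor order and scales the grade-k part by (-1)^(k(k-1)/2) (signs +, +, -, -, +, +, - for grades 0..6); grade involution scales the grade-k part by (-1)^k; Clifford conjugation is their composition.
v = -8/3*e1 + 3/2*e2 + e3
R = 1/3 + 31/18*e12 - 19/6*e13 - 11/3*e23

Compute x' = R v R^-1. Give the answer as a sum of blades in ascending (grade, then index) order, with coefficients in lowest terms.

~R = 1/3 - 31/18*e12 + 19/6*e13 + 11/3*e23, and R ~R = 4301/162, so R^-1 = ~R / (4301/162).
R v = -53/36*e1 + 77/54*e2 - 47/18*e3 + 65/4*e123
Answer: -23984/12903*e1 + 10375/4301*e2 + 8969/8602*e3


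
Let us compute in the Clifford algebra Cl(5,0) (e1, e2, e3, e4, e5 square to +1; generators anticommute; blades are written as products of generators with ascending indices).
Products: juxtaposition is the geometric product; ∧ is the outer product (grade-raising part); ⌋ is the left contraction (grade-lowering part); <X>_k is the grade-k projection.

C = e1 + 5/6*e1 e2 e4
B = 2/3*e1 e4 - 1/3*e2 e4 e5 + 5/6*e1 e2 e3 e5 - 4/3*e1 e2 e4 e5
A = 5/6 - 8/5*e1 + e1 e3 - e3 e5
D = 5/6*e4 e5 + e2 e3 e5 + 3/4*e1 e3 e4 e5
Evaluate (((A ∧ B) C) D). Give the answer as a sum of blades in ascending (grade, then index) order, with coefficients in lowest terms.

step 1: 5/9*e1 e4 - 5/18*e2 e4 e5 + 25/36*e1 e2 e3 e5 - 26/45*e1 e2 e4 e5 + 2/3*e1 e3 e4 e5 + 1/3*e1 e2 e3 e4 e5
step 2: 25/54*e2 - 5/9*e4 - 13/27*e5 - 25/108*e1 e5 + 5/18*e3 e5 - 5/4*e2 e3 e5 + 26/45*e2 e4 e5 - 19/216*e3 e4 e5 + 5/18*e1 e2 e4 e5 + 1/3*e2 e3 e4 e5
step 3: 5/4 - 19/288*e1 - 41/54*e2 + 95/1296*e3 + 11/162*e4 - 25/54*e5 - 13/27*e1 e2 + 65/162*e1 e4 - 119/216*e2 e3 + 19/216*e2 e4 + 1123/2160*e3 e4 + 25/54*e3 e5 + 109/540*e1 e2 e3 + 15/16*e1 e2 e4 + 23/36*e1 e3 e4 - 5/12*e1 e3 e5 + 25/24*e2 e3 e4 + 125/324*e2 e4 e5 - 5/9*e2 e3 e4 e5 - 25/72*e1 e2 e3 e4 e5
Answer: 5/4 - 19/288*e1 - 41/54*e2 + 95/1296*e3 + 11/162*e4 - 25/54*e5 - 13/27*e1 e2 + 65/162*e1 e4 - 119/216*e2 e3 + 19/216*e2 e4 + 1123/2160*e3 e4 + 25/54*e3 e5 + 109/540*e1 e2 e3 + 15/16*e1 e2 e4 + 23/36*e1 e3 e4 - 5/12*e1 e3 e5 + 25/24*e2 e3 e4 + 125/324*e2 e4 e5 - 5/9*e2 e3 e4 e5 - 25/72*e1 e2 e3 e4 e5


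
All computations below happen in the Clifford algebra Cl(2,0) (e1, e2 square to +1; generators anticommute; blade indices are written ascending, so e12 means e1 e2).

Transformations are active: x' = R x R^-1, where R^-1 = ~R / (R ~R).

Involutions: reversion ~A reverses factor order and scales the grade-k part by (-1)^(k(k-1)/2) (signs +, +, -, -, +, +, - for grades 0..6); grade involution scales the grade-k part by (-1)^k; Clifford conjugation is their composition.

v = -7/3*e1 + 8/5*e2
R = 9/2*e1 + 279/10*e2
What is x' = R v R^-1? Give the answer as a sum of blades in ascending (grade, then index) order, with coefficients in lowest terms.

~R = 9/2*e1 + 279/10*e2, and R ~R = 39933/50, so R^-1 = ~R / (39933/50).
R v = 1707/50 + 723/10*e12
Answer: 1340/493*e1 + 5807/7395*e2


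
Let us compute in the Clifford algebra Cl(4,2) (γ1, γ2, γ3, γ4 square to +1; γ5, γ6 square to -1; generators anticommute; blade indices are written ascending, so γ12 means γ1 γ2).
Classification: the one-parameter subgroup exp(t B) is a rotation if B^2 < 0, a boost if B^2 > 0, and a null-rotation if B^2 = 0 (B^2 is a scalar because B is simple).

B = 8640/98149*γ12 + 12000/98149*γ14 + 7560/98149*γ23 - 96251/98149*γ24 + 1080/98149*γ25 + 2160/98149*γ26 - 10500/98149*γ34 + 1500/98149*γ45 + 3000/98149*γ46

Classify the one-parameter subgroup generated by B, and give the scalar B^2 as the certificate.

B^2 term by term: the squares give (8640/98149)^2*(γ12)^2 + (12000/98149)^2*(γ14)^2 + (7560/98149)^2*(γ23)^2 + (-96251/98149)^2*(γ24)^2 + (1080/98149)^2*(γ25)^2 + (2160/98149)^2*(γ26)^2 + (-10500/98149)^2*(γ34)^2 + (1500/98149)^2*(γ45)^2 + (3000/98149)^2*(γ46)^2 = 74649600/9633226201*(-1) + 144000000/9633226201*(-1) + 57153600/9633226201*(-1) + 9264255001/9633226201*(-1) + 1166400/9633226201*(+1) + 4665600/9633226201*(+1) + 110250000/9633226201*(-1) + 2250000/9633226201*(+1) + 9000000/9633226201*(+1) = -1 (each basis 2-blade squares to minus the product of its generators' squares); cross terms between blades sharing an index anticommute and cancel; the commuting (index-disjoint) pairs give grade-4 terms 2*c*c'*(blade product), which cancel blade by blade — γ1234: -181440000/9633226201 + 181440000/9633226201 = 0; γ1245: 25920000/9633226201 - 25920000/9633226201 = 0; γ1246: 51840000/9633226201 - 51840000/9633226201 = 0; γ2345: 22680000/9633226201 - 22680000/9633226201 = 0; γ2346: 45360000/9633226201 - 45360000/9633226201 = 0; γ2456: -6480000/9633226201 + 6480000/9633226201 = 0 — confirming B is simple. So B^2 = -1.
Answer: rotation, certificate B^2 = -1. Note: conjugating B changes its blade decomposition but never the scalar B^2 = -1, whose sign settles the classification.


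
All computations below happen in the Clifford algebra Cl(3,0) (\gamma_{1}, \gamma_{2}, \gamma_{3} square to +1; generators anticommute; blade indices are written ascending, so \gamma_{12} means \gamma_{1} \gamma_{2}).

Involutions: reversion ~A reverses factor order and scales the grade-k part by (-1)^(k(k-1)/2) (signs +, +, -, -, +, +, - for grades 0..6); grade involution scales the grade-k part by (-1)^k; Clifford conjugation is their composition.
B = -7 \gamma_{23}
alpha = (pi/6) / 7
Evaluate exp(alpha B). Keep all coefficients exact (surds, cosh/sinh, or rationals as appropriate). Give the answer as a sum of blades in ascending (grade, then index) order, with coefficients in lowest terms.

B^2 = (-7)^2*(\gamma_{23})^2 = 49*(-1) = -49 (a basis 2-blade squares to minus the product of its generators' squares).
B^2 = -49 — a negative square means the series sums to a rotation: l = 7, alpha*l = \frac{\pi}{6}, so exp(alpha B) = cos(\frac{\pi}{6}) + (sin(\frac{\pi}{6})/7)*B = \frac{\sqrt{3}}{2} + (\frac{1}{14})*B.
Answer: \frac{\sqrt{3}}{2} - \frac{1}{2} \gamma_{23}


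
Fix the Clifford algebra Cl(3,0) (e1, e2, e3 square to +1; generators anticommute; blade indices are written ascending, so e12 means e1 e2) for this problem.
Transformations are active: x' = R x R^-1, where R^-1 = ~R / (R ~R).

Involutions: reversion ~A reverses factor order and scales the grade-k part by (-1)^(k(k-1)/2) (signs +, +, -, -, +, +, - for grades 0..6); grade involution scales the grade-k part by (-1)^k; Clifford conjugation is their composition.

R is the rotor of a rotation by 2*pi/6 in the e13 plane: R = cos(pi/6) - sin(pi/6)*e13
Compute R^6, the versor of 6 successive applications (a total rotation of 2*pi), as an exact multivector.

Rotor phase runs at HALF the rotation angle; powers of one rotor simply add phase, so after 6 steps in e13 the phase is 6*pi/6 = pi and R^6 = cos(pi) - sin(pi)*e13.
cos(pi) = -1 and sin(pi) = 0, so R^6 = -1. The total rotation 2*pi is 1 full turn, so every vector returns to itself, yet the rotor is -1, on the OTHER sheet of the double cover (an odd number of 2*pi turns).
Answer: -1


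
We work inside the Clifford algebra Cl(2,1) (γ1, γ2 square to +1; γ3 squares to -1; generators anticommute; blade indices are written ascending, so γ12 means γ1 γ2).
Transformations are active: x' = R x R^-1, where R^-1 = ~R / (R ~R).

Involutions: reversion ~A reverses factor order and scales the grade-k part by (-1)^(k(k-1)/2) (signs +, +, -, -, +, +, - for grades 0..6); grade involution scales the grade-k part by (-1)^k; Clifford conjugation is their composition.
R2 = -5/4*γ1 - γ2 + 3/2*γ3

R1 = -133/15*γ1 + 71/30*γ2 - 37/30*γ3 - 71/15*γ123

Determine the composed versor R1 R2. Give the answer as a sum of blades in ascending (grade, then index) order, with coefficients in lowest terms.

Distribute over the terms of R2 (each basis-blade product reordered to ascending indices, repeated generators contracted through their squares):
R1 (-5/4*γ1) = 133/12 + 71/24*γ12 - 37/24*γ13 + 71/12*γ23
R1 (-γ2) = -71/30 + 133/15*γ12 - 71/15*γ13 - 37/30*γ23
R1 (3/2*γ3) = 37/20 + 71/10*γ12 - 133/10*γ13 + 71/20*γ23
Summing the partial products and collecting blades:
Answer: 317/30 + 757/40*γ12 - 783/40*γ13 + 247/30*γ23


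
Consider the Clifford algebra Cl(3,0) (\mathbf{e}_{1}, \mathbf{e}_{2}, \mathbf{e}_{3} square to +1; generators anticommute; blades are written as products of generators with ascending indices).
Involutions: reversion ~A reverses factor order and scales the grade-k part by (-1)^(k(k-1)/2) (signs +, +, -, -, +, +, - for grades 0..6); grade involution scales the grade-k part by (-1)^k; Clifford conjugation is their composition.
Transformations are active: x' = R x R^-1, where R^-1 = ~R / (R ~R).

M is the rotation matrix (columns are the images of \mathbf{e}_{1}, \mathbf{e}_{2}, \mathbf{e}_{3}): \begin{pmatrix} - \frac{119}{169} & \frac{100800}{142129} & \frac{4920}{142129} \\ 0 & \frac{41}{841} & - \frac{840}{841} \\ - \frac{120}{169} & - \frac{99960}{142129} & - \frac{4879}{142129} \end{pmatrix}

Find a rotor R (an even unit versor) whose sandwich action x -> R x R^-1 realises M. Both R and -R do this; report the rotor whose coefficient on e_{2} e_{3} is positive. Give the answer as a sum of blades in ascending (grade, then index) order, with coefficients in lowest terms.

Method: write R = a + b12*e_{1} e_{2} + b13*e_{1} e_{3} + b23*e_{2} e_{3} with a^2 + b12^2 + b13^2 + b23^2 = 1 (so R^-1 = ~R). Expanding the columns R e_j ~R gives tr M = 4a^2 - 1 and, from the antisymmetric part, M21 - M12 = -4a*b12, M13 - M31 = 4a*b13, M32 - M23 = -4a*b23.
Here tr M = -\frac{98029}{142129}, so a^2 = (1 + tr M)/4 = \frac{11025}{142129} and a = ±\frac{105}{377}. Taking a = \frac{105}{377}: M21 - M12 = -\frac{100800}{142129}, M13 - M31 = \frac{105840}{142129}, M32 - M23 = \frac{42000}{142129}, giving b12 = \frac{240}{377}, b13 = \frac{252}{377}, b23 = -\frac{100}{377}, i.e. R = \frac{105}{377} + \frac{240}{377} e_{1} e_{2} + \frac{252}{377} e_{1} e_{3} - \frac{100}{377} e_{2} e_{3}.
Its e_{2} e_{3} coefficient is negative, so report the other preimage -R.
Answer: -\frac{105}{377} - \frac{240}{377} e_{1} e_{2} - \frac{252}{377} e_{1} e_{3} + \frac{100}{377} e_{2} e_{3}. Note: both R and -R realise this M (trace -\frac{98029}{142129}); the covering map identifies them, and the e_{2} e_{3}-coefficient sign is the tie-breaker.


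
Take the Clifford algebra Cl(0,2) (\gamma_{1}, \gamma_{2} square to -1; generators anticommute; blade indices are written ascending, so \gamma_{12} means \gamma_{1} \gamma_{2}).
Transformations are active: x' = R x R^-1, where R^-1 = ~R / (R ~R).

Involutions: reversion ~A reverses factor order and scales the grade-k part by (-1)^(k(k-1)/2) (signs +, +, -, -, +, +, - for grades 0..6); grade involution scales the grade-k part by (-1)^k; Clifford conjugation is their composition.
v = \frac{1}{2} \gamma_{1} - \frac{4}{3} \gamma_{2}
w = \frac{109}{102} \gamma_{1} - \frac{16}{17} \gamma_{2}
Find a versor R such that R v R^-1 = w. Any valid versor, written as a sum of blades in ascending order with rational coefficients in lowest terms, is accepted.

Here q(v) = q(w) = -\frac{73}{36}; the classical choice R = v + w = \frac{80}{51} \gamma_{1} - \frac{116}{51} \gamma_{2} then realises v -> w under the sandwich.
Answer: \frac{80}{51} \gamma_{1} - \frac{116}{51} \gamma_{2}


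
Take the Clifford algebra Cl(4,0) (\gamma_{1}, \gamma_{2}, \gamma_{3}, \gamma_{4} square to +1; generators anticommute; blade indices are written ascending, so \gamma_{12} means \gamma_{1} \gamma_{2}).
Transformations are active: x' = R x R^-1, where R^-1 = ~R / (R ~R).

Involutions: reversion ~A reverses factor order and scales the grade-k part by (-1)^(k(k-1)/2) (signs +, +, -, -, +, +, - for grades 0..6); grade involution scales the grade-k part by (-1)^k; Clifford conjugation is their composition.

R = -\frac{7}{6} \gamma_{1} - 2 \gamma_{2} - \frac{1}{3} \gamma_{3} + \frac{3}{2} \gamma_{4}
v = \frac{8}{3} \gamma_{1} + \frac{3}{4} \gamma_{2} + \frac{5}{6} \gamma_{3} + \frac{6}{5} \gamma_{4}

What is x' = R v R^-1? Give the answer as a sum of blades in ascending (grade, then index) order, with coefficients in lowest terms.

~R = -\frac{7}{6} \gamma_{1} - 2 \gamma_{2} - \frac{1}{3} \gamma_{3} + \frac{3}{2} \gamma_{4}, and R ~R = \frac{139}{18}, so R^-1 = ~R / (\frac{139}{18}).
R v = -\frac{139}{45} + \frac{107}{24} \gamma_{12} - \frac{1}{12} \gamma_{13} - \frac{27}{5} \gamma_{14} - \frac{17}{12} \gamma_{23} - \frac{141}{40} \gamma_{24} - \frac{33}{20} \gamma_{34}
Answer: -\frac{26}{15} \gamma_{1} + \frac{17}{20} \gamma_{2} - \frac{17}{30} \gamma_{3} - \frac{12}{5} \gamma_{4}


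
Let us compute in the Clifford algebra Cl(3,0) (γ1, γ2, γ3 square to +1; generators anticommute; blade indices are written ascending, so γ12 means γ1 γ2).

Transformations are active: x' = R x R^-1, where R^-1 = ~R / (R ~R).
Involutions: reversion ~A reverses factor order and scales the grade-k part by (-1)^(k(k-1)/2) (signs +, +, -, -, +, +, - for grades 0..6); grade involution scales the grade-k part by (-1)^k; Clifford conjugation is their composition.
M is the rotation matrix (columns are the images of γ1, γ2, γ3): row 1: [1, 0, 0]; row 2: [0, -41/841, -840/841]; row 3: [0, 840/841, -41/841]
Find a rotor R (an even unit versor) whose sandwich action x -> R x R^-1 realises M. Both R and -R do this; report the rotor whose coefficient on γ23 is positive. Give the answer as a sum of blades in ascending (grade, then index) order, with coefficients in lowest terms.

Method: write R = a + b12*γ12 + b13*γ13 + b23*γ23 with a^2 + b12^2 + b13^2 + b23^2 = 1 (so R^-1 = ~R). Expanding the columns R e_j ~R gives tr M = 4a^2 - 1 and, from the antisymmetric part, M21 - M12 = -4a*b12, M13 - M31 = 4a*b13, M32 - M23 = -4a*b23.
Here tr M = 759/841, so a^2 = (1 + tr M)/4 = 400/841 and a = ±20/29. Taking a = 20/29: M21 - M12 = 0, M13 - M31 = 0, M32 - M23 = 1680/841, giving b12 = 0, b13 = 0, b23 = -21/29, i.e. R = 20/29 - 21/29*γ23.
Its γ23 coefficient is negative, so report the other preimage -R.
Answer: -20/29 + 21/29*γ23. Why the constraint matters: R and -R act identically through the sandwich — M has trace 759/841 either way — so only the sign condition on γ23 picks one of the two preimages.


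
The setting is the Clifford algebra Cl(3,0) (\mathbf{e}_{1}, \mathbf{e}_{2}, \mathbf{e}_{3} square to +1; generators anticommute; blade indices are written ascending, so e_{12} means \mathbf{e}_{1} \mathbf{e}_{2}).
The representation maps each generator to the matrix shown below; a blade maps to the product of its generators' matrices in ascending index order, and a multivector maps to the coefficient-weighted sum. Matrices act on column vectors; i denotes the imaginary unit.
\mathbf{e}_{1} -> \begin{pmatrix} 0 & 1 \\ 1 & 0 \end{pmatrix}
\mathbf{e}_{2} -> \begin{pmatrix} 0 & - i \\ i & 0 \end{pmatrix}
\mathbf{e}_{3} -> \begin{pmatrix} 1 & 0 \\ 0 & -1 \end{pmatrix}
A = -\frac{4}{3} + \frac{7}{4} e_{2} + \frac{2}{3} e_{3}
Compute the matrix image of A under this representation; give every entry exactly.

M = (-\frac{4}{3})*1 + (\frac{7}{4})*rho(e_{2}) + (\frac{2}{3})*rho(e_{3}), summed entrywise (1 is the identity matrix):
Answer: \begin{pmatrix} - \frac{2}{3} & - \frac{7 i}{4} \\ \frac{7 i}{4} & -2 \end{pmatrix}


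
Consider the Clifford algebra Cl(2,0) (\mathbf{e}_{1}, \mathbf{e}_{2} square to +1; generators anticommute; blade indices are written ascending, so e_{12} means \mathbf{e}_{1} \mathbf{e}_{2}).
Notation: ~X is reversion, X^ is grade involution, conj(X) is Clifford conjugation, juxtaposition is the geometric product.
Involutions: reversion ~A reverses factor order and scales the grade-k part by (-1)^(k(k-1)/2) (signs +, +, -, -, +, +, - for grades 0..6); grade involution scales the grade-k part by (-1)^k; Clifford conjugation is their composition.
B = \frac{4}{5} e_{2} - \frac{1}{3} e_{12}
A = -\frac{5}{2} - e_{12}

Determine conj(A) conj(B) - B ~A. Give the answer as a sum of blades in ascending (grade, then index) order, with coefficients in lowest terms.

first term: -\frac{1}{3} - \frac{4}{5} e_{1} + 2 e_{2} - \frac{5}{6} e_{12}
second term: \frac{1}{3} - \frac{4}{5} e_{1} - 2 e_{2} + \frac{5}{6} e_{12}
Answer: -\frac{2}{3} + 4 e_{2} - \frac{5}{3} e_{12}


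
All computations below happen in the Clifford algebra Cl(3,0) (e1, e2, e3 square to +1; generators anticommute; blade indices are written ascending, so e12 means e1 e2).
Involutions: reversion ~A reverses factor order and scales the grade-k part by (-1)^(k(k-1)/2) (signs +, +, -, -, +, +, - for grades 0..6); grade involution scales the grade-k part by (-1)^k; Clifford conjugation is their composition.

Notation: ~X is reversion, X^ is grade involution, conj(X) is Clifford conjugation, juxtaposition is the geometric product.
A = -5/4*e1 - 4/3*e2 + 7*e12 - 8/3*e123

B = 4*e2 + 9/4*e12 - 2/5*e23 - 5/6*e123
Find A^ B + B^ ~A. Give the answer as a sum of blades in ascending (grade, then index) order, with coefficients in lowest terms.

first term: -295/36 + 391/15*e1 + 45/16*e2 - 7/10*e3 + 5*e12 - 556/45*e13 - 25/24*e23 - 1/2*e123
second term: 679/36 - 449/15*e1 + 45/16*e2 - 7/10*e3 - 5*e12 + 404/45*e13 - 25/24*e23 + 1/2*e123
Answer: 32/3 - 58/15*e1 + 45/8*e2 - 7/5*e3 - 152/45*e13 - 25/12*e23


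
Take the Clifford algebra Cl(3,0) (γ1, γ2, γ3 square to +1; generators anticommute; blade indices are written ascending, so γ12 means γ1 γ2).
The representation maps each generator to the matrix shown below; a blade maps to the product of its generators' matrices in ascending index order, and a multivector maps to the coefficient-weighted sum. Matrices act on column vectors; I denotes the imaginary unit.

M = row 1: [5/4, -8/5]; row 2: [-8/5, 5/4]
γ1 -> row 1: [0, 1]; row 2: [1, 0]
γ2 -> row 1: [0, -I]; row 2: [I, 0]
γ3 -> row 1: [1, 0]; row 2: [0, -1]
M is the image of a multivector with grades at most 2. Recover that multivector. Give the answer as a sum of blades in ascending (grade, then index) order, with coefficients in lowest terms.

Method: 1, rho(γ1), rho(γ2), rho(γ3) form a trace-orthogonal basis of the 2x2 complex matrices (tr(X Y) = 2 if X = Y, else 0), so M = m0*1 + m1*rho(γ1) + m2*rho(γ2) + m3*rho(γ3) with m0 = tr(M)/2 = 5/4, m1 = tr(M rho(γ1))/2 = -8/5, m2 = tr(M rho(γ2))/2 = 0, m3 = tr(M rho(γ3))/2 = 0.
Multiplying table entries, the bivector images are rho(γ12) = I*rho(γ3), rho(γ13) = -I*rho(γ2), rho(γ23) = I*rho(γ1); with real blade coefficients the real parts of m0..m3 are the coefficients of 1, γ1, γ2, γ3 and the imaginary parts give the bivectors (γ23: Im m1, γ13: -Im m2, γ12: Im m3).
Answer: 5/4 - 8/5*γ1


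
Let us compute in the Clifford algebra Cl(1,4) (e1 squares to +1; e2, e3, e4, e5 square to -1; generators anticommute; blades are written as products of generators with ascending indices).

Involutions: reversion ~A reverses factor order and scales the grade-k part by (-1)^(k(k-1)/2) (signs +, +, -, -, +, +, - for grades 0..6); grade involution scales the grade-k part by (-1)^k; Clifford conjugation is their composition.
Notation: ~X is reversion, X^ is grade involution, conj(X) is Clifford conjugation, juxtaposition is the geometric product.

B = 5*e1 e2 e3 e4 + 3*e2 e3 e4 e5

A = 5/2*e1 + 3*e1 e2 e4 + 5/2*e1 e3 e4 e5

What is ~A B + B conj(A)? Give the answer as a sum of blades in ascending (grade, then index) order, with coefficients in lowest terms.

first term: -15*e3 - 15/2*e1 e2 - 25/2*e2 e5 - 9*e1 e3 e5 + 25/2*e2 e3 e4 + 15/2*e1 e2 e3 e4 e5
second term: -15*e3 + 15/2*e1 e2 + 25/2*e2 e5 + 9*e1 e3 e5 + 25/2*e2 e3 e4 - 15/2*e1 e2 e3 e4 e5
Answer: -30*e3 + 25*e2 e3 e4


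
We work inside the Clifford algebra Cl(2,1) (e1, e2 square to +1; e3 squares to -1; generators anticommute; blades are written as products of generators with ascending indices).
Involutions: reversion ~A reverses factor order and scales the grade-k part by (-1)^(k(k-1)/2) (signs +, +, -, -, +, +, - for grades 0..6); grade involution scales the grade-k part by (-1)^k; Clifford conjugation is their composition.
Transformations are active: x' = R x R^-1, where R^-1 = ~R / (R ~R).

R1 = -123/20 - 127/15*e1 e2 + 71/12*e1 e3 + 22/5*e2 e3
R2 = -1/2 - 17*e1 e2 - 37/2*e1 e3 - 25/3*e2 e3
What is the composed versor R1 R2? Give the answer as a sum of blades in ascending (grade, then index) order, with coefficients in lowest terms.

Distribute over the terms of R1 (each basis-blade product reordered to ascending indices, repeated generators contracted through their squares):
(-123/20) R2 = 123/40 + 2091/20*e1 e2 + 4551/40*e1 e3 + 205/4*e2 e3
(-127/15*e1 e2) R2 = -2159/15 + 127/30*e1 e2 + 635/9*e1 e3 - 4699/30*e2 e3
(71/12*e1 e3) R2 = -2627/24 - 1775/36*e1 e2 - 71/24*e1 e3 - 1207/12*e2 e3
(22/5*e2 e3) R2 = -110/3 + 407/5*e1 e2 + 374/5*e1 e3 - 11/5*e2 e3
Summing the partial products and collecting blades:
Answer: -17219/60 + 12679/90*e1 e2 + 46111/180*e1 e3 - 1249/6*e2 e3


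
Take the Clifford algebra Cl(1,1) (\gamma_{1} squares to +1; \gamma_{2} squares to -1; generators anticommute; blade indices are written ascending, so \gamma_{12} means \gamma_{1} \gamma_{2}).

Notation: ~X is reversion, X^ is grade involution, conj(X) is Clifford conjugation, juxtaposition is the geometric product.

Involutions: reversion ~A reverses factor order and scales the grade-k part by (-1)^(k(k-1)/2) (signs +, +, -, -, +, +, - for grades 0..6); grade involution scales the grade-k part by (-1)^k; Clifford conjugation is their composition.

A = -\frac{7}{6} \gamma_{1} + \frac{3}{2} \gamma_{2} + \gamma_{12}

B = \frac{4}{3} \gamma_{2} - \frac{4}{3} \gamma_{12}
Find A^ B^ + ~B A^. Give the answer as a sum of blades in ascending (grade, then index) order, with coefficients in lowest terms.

first term: -\frac{10}{3} + \frac{10}{3} \gamma_{1} - \frac{14}{9} \gamma_{2} - \frac{14}{9} \gamma_{12}
second term: \frac{10}{3} + \frac{10}{3} \gamma_{1} - \frac{14}{9} \gamma_{2} - \frac{14}{9} \gamma_{12}
Answer: \frac{20}{3} \gamma_{1} - \frac{28}{9} \gamma_{2} - \frac{28}{9} \gamma_{12}


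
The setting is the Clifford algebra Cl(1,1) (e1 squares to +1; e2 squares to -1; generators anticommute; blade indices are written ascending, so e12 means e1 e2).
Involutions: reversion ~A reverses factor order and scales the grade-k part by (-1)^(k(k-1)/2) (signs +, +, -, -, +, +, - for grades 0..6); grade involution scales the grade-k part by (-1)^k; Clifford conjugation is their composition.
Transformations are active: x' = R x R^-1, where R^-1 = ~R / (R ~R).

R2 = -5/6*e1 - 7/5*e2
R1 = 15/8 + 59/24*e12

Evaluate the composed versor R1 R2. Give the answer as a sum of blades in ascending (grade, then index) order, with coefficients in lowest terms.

Distribute over the terms of R1 (each basis-blade product reordered to ascending indices, repeated generators contracted through their squares):
(15/8) R2 = -25/16*e1 - 21/8*e2
(59/24*e12) R2 = 413/120*e1 + 295/144*e2
Summing the partial products and collecting blades:
Answer: 451/240*e1 - 83/144*e2


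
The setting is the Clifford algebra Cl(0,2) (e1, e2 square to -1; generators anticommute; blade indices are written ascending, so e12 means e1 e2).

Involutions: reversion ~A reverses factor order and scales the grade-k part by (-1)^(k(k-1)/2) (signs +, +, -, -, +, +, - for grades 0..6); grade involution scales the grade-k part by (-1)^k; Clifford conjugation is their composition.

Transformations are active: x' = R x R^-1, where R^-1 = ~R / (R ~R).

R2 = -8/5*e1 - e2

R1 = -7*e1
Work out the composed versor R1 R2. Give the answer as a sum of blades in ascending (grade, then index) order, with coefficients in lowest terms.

Distribute over the terms of R1 (each basis-blade product reordered to ascending indices, repeated generators contracted through their squares):
(-7*e1) R2 = -56/5 + 7*e12
Answer: -56/5 + 7*e12


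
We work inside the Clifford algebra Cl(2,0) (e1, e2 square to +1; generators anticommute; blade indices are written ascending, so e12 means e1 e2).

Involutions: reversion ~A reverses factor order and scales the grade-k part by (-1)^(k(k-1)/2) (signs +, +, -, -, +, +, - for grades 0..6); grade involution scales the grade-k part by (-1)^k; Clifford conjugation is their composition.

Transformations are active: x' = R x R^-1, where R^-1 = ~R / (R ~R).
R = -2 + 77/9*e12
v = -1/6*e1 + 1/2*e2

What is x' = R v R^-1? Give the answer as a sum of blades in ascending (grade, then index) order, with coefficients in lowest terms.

~R = -2 - 77/9*e12, and R ~R = 6253/81, so R^-1 = ~R / (6253/81).
R v = 83/18*e1 + 23/54*e2
Answer: -2711/37518*e1 - 6529/12506*e2


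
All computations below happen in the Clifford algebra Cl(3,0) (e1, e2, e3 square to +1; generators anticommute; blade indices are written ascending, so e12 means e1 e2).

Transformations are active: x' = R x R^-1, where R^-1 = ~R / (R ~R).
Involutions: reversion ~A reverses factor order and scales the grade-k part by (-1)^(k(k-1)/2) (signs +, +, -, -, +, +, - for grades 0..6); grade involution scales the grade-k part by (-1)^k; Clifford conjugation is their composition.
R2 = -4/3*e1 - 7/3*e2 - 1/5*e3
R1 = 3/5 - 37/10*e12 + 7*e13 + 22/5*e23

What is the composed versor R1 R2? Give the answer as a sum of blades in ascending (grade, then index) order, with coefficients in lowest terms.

Distribute over the terms of R2 (each basis-blade product reordered to ascending indices, repeated generators contracted through their squares):
R1 (-4/3*e1) = -4/5*e1 - 74/15*e2 + 28/3*e3 - 88/15*e123
R1 (-7/3*e2) = 259/30*e1 - 7/5*e2 + 154/15*e3 + 49/3*e123
R1 (-1/5*e3) = -7/5*e1 - 22/25*e2 - 3/25*e3 + 37/50*e123
Summing the partial products and collecting blades:
Answer: 193/30*e1 - 541/75*e2 + 487/25*e3 + 1681/150*e123


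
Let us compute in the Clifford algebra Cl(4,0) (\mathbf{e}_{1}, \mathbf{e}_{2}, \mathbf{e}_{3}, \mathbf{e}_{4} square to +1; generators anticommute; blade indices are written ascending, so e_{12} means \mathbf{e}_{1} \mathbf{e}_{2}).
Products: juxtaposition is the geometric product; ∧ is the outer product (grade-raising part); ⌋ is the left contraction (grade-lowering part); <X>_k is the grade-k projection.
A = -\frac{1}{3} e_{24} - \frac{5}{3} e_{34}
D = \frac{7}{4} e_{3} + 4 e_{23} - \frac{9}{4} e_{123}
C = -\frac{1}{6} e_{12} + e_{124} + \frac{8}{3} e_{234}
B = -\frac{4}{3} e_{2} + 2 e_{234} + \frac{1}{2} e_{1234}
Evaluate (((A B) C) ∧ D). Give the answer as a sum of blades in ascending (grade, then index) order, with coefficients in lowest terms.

step 1: \frac{10}{3} e_{2} - \frac{2}{3} e_{3} - \frac{4}{9} e_{4} + \frac{5}{6} e_{12} - \frac{1}{6} e_{13} + \frac{20}{9} e_{234}
step 2: -\frac{625}{108} + \frac{5}{9} e_{1} - \frac{5}{6} e_{4} - \frac{4}{9} e_{12} - \frac{20}{9} e_{13} - \frac{10}{3} e_{14} - \frac{125}{108} e_{23} + \frac{16}{9} e_{24} + \frac{80}{9} e_{34} + \frac{1}{9} e_{123} + \frac{14}{27} e_{124} + \frac{70}{27} e_{134} - \frac{1}{6} e_{234} - \frac{2}{3} e_{1234}
step 3: -\frac{4375}{432} e_{3} + \frac{35}{36} e_{13} - \frac{625}{27} e_{23} + \frac{35}{24} e_{34} + \frac{2083}{144} e_{123} + \frac{35}{6} e_{134} - \frac{58}{9} e_{234} - \frac{3481}{216} e_{1234}
Answer: -\frac{4375}{432} e_{3} + \frac{35}{36} e_{13} - \frac{625}{27} e_{23} + \frac{35}{24} e_{34} + \frac{2083}{144} e_{123} + \frac{35}{6} e_{134} - \frac{58}{9} e_{234} - \frac{3481}{216} e_{1234}
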